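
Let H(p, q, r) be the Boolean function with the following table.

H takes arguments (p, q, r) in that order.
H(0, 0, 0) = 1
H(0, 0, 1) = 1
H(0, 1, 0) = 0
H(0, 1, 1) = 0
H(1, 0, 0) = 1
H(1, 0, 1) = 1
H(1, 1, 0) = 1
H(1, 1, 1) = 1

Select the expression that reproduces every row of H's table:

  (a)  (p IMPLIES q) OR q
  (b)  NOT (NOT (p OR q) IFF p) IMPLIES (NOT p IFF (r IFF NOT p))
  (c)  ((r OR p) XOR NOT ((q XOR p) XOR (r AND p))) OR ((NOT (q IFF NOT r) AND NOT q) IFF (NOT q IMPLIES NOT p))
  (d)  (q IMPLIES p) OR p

d

(a) fails at (0,1,0): the formula yields 1, H is 0.
(b) fails at (0,0,0): the formula yields 0, H is 1.
(c) fails at (0,0,1): the formula yields 0, H is 1.
(d) is the remaining candidate, and it agrees with H on all 8 inputs.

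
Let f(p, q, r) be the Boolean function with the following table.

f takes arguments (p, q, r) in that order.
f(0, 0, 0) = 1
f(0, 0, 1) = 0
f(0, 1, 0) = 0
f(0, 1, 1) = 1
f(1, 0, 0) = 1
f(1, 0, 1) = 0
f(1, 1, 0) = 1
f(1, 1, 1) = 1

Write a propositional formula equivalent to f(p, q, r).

The 0-rows are (0,0,1), (0,1,0), (1,0,1). Take each as a conjunction (¬p·¬q·r, ¬p·q·¬r, p·¬q·r), form their disjunction, and complement — that gives a formula that is 1 everywhere f is.

f(p, q, r) = NOT ((((NOT p AND NOT q) AND r) OR ((NOT p AND q) AND NOT r)) OR ((p AND NOT q) AND r))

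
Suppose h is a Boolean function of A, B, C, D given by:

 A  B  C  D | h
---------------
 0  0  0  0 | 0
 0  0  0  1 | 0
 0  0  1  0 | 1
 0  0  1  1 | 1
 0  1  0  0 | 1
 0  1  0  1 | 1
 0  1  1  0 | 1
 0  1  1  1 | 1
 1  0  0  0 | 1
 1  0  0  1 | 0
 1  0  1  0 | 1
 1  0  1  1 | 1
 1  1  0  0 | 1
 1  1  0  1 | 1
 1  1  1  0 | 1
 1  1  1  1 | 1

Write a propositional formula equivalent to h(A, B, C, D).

h is 0 on only 3 rows — (0,0,0,0), (0,0,0,1), (1,0,0,1). Writing each as a minterm (¬A·¬B·¬C·¬D, ¬A·¬B·¬C·D, A·¬B·¬C·D) and OR-ing them characterizes exactly where h=0, so h is the negation of that disjunction.

h(A, B, C, D) = (((((A' · B') · C') · D') + (((A' · B') · C') · D)) + (((A · B') · C') · D))'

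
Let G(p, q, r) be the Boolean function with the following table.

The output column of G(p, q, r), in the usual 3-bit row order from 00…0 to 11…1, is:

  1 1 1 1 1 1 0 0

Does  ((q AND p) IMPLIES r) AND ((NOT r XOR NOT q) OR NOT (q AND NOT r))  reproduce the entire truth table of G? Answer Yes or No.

Test each input against both G and the formula:
  p=0, q=0, r=0: formula gives 1, G = 1 ✓
  p=0, q=0, r=1: formula gives 1, G = 1 ✓
  p=0, q=1, r=0: formula gives 1, G = 1 ✓
  p=0, q=1, r=1: formula gives 1, G = 1 ✓
  p=1, q=0, r=0: formula gives 1, G = 1 ✓
  …
  p=1, q=1, r=1: formula gives 1, but G = 0 ✗
Row (1,1,1) is a counterexample, so the formula is not equivalent to G.

No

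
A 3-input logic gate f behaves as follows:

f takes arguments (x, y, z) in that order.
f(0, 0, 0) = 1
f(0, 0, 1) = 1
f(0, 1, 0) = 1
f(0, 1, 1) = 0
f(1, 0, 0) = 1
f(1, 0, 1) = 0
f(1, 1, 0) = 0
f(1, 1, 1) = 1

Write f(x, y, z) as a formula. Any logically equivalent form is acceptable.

f(x, y, z) = ~((((~x & y) & z) | ((x & ~y) & z)) | ((x & y) & ~z))

f is 0 on only 3 rows — (0,1,1), (1,0,1), (1,1,0). Writing each as a minterm (¬x·y·z, x·¬y·z, x·y·¬z) and OR-ing them characterizes exactly where f=0, so f is the negation of that disjunction.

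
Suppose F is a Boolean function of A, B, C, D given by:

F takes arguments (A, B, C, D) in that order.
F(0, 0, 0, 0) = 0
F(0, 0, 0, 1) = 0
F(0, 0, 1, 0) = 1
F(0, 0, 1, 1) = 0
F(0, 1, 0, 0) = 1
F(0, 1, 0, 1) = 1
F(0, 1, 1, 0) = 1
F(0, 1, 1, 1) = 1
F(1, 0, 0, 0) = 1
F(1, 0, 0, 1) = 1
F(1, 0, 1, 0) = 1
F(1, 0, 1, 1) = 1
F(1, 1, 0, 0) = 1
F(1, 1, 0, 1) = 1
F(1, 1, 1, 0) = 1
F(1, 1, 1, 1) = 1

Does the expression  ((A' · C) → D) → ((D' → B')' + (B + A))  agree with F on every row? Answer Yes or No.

Yes

Test each input against both F and the formula:
  A=0, B=0, C=0, D=0: formula gives 0, F = 0 ✓
  A=0, B=0, C=0, D=1: formula gives 0, F = 0 ✓
  A=0, B=0, C=1, D=0: formula gives 1, F = 1 ✓
  A=0, B=0, C=1, D=1: formula gives 0, F = 0 ✓
  … (the remaining 12 rows also agree.)
No disagreement on any input; they are logically equivalent.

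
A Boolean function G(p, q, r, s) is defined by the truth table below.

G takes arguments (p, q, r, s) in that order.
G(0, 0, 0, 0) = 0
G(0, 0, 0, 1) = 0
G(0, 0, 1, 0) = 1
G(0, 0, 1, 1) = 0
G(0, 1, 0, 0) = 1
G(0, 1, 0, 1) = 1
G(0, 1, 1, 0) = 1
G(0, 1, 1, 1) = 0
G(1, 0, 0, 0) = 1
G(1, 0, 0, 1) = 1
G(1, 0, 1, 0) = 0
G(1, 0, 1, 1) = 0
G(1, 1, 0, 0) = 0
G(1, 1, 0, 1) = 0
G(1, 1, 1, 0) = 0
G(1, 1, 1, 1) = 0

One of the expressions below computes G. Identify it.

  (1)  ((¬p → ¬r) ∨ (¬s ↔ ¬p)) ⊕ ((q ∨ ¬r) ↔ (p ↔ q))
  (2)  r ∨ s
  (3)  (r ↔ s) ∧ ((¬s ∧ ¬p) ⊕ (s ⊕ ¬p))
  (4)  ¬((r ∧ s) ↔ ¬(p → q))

(2) disagrees with G on (0,0,0,1) (formula → 1, table → 0); rule it out.
(3) disagrees with G on (0,0,1,0) (formula → 0, table → 1); rule it out.
(4) disagrees with G on (0,0,1,0) (formula → 0, table → 1); rule it out.
That leaves (1). Evaluating it on every row reproduces the table of G exactly.

1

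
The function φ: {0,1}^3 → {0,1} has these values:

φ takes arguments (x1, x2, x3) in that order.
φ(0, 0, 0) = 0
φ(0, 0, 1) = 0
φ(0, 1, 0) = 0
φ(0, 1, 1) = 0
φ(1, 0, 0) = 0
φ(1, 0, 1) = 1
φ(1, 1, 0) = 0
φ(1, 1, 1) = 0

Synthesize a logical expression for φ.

φ(x1, x2, x3) = (x1 & ~x2) & x3

φ is 1 on exactly one input, (1,0,1), whose minterm is x1·¬x2·x3. So φ is just that conjunction.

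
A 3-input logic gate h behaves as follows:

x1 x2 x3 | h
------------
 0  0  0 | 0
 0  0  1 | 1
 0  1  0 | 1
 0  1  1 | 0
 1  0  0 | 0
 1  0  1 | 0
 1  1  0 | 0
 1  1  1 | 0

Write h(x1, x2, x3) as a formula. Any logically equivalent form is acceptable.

h(x1, x2, x3) = ((~x1 & ~x2) & x3) | ((~x1 & x2) & ~x3)

h=1 on 2 inputs: (0,0,1), (0,1,0). Reading each as a conjunction of literals (¬x1·¬x2·x3, ¬x1·x2·¬x3) and taking the OR gives the canonical DNF.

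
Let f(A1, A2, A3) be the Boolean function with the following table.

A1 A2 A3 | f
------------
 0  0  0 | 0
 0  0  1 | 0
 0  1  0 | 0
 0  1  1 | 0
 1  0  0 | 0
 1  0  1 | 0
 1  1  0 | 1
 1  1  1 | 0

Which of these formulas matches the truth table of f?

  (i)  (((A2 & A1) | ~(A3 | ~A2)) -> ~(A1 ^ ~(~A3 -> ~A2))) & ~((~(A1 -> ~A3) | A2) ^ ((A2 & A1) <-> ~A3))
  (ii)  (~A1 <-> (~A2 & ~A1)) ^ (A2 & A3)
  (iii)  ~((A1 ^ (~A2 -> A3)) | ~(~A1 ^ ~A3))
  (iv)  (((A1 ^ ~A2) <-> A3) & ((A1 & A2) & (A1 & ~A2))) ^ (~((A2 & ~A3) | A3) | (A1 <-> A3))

iii

(i) fails at (0,0,0): the formula yields 1, f is 0.
(ii) fails at (0,0,0): the formula yields 1, f is 0.
(iv) fails at (0,0,0): the formula yields 1, f is 0.
That leaves (iii). Evaluating it on every row reproduces the table of f exactly.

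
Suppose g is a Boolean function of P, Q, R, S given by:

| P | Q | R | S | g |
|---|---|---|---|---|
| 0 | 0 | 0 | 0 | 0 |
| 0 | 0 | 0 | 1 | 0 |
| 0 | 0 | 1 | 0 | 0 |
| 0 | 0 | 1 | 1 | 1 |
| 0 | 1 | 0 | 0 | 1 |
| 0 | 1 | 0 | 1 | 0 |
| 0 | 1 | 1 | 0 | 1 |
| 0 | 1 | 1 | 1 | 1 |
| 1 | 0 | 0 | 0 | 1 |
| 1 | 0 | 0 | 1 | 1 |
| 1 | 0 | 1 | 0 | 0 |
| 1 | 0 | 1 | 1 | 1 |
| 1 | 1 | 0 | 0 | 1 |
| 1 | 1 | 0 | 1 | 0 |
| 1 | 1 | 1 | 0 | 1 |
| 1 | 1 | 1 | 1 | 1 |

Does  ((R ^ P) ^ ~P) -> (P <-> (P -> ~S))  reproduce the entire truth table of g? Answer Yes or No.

Evaluate ((R ^ P) ^ ~P) -> (P <-> (P -> ~S)) on each row and compare to g:
  P=0, Q=0, R=0, S=0: formula gives 0, g = 0 ✓
  P=0, Q=0, R=0, S=1: formula gives 0, g = 0 ✓
  P=0, Q=0, R=1, S=0: formula gives 1, but g = 0 ✗
A single disagreement suffices: at (0,0,1,0) they differ, so the formula does not compute g.

No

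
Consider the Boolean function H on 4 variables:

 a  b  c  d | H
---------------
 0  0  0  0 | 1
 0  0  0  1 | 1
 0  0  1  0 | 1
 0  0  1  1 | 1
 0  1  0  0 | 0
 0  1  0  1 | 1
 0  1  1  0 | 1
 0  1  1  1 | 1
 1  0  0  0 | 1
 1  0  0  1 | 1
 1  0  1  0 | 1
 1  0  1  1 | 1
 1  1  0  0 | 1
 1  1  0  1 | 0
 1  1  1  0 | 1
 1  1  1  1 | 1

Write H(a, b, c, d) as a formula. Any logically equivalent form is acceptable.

There are just 2 zero rows: (0,1,0,0), (1,1,0,1). Their minterms are ¬a·b·¬c·¬d, a·b·¬c·d; the OR of those covers precisely the 0-outputs, and negating it yields H.

H(a, b, c, d) = ¬((((¬a ∧ b) ∧ ¬c) ∧ ¬d) ∨ (((a ∧ b) ∧ ¬c) ∧ d))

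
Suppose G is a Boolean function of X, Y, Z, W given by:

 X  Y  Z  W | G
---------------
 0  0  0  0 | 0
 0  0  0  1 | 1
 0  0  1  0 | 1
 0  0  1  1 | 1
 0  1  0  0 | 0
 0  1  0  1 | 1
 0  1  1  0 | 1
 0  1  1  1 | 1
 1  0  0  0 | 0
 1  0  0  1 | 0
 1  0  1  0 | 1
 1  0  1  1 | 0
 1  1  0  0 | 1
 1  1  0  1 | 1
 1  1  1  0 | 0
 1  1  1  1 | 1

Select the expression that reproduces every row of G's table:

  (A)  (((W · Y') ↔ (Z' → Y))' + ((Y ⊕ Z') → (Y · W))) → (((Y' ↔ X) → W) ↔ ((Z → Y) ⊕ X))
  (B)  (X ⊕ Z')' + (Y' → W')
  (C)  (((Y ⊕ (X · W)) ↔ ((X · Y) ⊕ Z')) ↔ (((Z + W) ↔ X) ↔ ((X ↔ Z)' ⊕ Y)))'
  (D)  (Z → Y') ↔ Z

(A) disagrees with G on (0,0,0,0) (formula → 1, table → 0); rule it out.
(B) disagrees with G on (0,0,0,0) (formula → 1, table → 0); rule it out.
(D) disagrees with G on (0,0,0,1) (formula → 0, table → 1); rule it out.
(C) is the remaining candidate, and it agrees with G on all 16 inputs.

C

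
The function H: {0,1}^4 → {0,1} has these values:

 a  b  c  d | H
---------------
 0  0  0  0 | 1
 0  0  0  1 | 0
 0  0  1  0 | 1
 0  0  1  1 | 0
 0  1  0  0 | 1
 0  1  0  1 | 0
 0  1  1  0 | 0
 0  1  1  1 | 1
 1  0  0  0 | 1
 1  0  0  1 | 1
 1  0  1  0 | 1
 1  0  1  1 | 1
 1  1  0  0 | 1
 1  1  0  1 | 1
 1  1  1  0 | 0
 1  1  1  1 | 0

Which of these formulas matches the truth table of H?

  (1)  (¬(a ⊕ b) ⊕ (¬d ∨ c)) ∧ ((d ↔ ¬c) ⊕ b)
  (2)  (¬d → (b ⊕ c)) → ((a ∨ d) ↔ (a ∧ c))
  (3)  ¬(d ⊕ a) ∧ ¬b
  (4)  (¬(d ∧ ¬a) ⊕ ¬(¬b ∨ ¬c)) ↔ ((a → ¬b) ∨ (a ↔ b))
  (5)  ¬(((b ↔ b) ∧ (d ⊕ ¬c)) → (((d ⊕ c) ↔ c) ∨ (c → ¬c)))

(1) disagrees with H on (0,0,0,0) (formula → 0, table → 1); rule it out.
(2) disagrees with H on (0,1,1,0) (formula → 1, table → 0); rule it out.
(3) disagrees with H on (0,1,0,0) (formula → 0, table → 1); rule it out.
(5) disagrees with H on (0,0,0,0) (formula → 0, table → 1); rule it out.
That leaves (4). Evaluating it on every row reproduces the table of H exactly.

4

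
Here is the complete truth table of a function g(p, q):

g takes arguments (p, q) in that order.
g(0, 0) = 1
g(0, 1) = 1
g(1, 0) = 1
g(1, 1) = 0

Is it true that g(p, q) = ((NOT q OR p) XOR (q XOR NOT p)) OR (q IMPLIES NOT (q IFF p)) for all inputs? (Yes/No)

Test each input against both g and the formula:
  p=0, q=0: formula gives 1, g = 1 ✓
  p=0, q=1: formula gives 1, g = 1 ✓
  p=1, q=0: formula gives 1, g = 1 ✓
  p=1, q=1: formula gives 0, g = 0 ✓
Every row agrees, so the formula is equivalent.

Yes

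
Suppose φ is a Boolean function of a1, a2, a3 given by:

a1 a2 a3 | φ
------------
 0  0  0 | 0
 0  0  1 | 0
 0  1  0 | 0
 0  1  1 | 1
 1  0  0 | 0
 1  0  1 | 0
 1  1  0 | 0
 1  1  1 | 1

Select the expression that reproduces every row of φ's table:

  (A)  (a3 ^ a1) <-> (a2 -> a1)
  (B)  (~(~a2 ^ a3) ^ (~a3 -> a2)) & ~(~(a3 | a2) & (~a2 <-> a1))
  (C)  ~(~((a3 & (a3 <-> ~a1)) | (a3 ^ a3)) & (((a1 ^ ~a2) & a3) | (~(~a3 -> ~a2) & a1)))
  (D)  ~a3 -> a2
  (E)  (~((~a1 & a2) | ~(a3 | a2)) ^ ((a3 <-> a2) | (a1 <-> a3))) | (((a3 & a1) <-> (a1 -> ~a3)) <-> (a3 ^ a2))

B

(A) fails at (0,0,1): the formula yields 1, φ is 0.
(C) fails at (0,0,0): the formula yields 1, φ is 0.
(D) fails at (0,0,1): the formula yields 1, φ is 0.
(E) fails at (0,0,0): the formula yields 1, φ is 0.
(B) is the remaining candidate, and it agrees with φ on all 8 inputs.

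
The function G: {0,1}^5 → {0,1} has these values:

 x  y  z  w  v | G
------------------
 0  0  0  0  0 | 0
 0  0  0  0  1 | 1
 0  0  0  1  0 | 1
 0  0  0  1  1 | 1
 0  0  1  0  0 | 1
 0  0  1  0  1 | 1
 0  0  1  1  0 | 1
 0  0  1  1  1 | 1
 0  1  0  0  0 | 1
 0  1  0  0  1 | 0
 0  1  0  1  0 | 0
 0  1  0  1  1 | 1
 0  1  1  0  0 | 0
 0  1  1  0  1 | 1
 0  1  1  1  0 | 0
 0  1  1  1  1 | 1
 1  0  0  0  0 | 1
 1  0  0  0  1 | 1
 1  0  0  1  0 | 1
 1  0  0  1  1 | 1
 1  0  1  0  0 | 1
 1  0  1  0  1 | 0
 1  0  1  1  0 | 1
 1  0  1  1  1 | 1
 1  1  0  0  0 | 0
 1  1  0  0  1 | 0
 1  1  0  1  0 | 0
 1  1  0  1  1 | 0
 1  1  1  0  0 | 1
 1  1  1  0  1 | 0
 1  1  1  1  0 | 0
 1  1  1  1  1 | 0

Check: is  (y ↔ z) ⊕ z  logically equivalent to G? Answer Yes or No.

No

Test each input against both G and the formula:
  x=0, y=0, z=0, w=0, v=0: formula gives 1, but G = 0 ✗
Since they disagree at (0,0,0,0,0), the expression is not a correct formula for G.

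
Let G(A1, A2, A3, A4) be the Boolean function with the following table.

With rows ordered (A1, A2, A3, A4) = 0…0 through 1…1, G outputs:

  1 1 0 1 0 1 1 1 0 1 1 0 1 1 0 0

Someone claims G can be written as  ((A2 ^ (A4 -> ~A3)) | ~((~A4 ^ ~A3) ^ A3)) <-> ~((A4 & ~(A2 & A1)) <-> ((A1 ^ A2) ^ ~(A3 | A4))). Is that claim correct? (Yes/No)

No

Evaluate ((A2 ^ (A4 -> ~A3)) | ~((~A4 ^ ~A3) ^ A3)) <-> ~((A4 & ~(A2 & A1)) <-> ((A1 ^ A2) ^ ~(A3 | A4))) on each row and compare to G:
  A1=0, A2=0, A3=0, A4=0: formula gives 1, G = 1 ✓
  A1=0, A2=0, A3=0, A4=1: formula gives 1, G = 1 ✓
  A1=0, A2=0, A3=1, A4=0: formula gives 0, G = 0 ✓
  A1=0, A2=0, A3=1, A4=1: formula gives 0, but G = 1 ✗
A single disagreement suffices: at (0,0,1,1) they differ, so the formula does not compute G.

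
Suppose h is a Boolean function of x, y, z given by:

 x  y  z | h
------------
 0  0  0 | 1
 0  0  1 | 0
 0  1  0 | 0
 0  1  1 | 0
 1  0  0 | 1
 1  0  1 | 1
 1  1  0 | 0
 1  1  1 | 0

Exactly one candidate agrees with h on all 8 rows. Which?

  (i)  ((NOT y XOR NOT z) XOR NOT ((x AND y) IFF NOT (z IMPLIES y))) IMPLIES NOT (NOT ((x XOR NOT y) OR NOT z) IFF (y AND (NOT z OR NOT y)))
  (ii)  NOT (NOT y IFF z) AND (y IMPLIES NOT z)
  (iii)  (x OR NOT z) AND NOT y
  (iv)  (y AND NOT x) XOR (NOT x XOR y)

(i): at (0,0,1) it gives 1, but h = 0 — eliminated.
(ii): at (1,0,1) it gives 0, but h = 1 — eliminated.
(iv): at (0,0,1) it gives 1, but h = 0 — eliminated.
Only (iii) survives; checking it on all 8 rows confirms it matches h.

iii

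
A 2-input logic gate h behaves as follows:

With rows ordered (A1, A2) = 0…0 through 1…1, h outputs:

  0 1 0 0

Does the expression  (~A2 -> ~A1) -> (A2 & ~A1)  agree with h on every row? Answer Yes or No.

Test each input against both h and the formula:
  A1=0, A2=0: formula gives 0, h = 0 ✓
  A1=0, A2=1: formula gives 1, h = 1 ✓
  A1=1, A2=0: formula gives 1, but h = 0 ✗
A single disagreement suffices: at (1,0) they differ, so the formula does not compute h.

No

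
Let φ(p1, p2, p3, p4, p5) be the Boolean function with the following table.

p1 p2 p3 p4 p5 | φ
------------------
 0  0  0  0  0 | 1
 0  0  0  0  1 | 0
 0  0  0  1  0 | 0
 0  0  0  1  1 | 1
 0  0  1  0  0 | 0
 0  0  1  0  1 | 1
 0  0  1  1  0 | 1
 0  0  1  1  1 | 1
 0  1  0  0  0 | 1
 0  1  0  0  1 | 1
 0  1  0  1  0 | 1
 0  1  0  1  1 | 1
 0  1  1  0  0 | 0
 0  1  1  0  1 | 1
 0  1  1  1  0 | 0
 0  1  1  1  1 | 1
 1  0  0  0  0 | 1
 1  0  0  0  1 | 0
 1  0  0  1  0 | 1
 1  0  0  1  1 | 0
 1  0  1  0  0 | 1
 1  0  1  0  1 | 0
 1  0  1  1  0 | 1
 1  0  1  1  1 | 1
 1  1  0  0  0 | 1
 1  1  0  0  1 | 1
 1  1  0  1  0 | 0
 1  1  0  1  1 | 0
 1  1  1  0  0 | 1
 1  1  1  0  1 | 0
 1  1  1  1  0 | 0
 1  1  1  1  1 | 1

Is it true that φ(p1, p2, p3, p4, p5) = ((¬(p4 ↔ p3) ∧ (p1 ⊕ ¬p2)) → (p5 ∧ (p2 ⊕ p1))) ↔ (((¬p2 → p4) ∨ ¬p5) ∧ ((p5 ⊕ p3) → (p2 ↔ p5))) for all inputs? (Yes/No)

Evaluate ((¬(p4 ↔ p3) ∧ (p1 ⊕ ¬p2)) → (p5 ∧ (p2 ⊕ p1))) ↔ (((¬p2 → p4) ∨ ¬p5) ∧ ((p5 ⊕ p3) → (p2 ↔ p5))) on each row and compare to φ:
  p1=0, p2=0, p3=0, p4=0, p5=0: formula gives 1, φ = 1 ✓
  p1=0, p2=0, p3=0, p4=0, p5=1: formula gives 0, φ = 0 ✓
  p1=0, p2=0, p3=0, p4=1, p5=0: formula gives 0, φ = 0 ✓
  p1=0, p2=0, p3=0, p4=1, p5=1: formula gives 1, φ = 1 ✓
  …and likewise for the remaining 28 rows.
Every row agrees, so the formula is equivalent.

Yes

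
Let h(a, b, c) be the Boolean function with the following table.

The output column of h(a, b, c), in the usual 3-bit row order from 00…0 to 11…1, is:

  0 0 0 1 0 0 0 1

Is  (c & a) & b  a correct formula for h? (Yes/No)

No

Evaluate (c & a) & b on each row and compare to h:
  a=0, b=0, c=0: formula gives 0, h = 0 ✓
  a=0, b=0, c=1: formula gives 0, h = 0 ✓
  a=0, b=1, c=0: formula gives 0, h = 0 ✓
  a=0, b=1, c=1: formula gives 0, but h = 1 ✗
A single disagreement suffices: at (0,1,1) they differ, so the formula does not compute h.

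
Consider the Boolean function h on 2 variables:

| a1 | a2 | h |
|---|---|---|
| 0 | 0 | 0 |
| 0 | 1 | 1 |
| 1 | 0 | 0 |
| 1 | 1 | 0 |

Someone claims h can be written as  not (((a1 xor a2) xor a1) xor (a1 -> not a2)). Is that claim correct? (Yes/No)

Yes

Evaluate not (((a1 xor a2) xor a1) xor (a1 -> not a2)) on each row and compare to h:
  a1=0, a2=0: formula gives 0, h = 0 ✓
  a1=0, a2=1: formula gives 1, h = 1 ✓
  a1=1, a2=0: formula gives 0, h = 0 ✓
  a1=1, a2=1: formula gives 0, h = 0 ✓
All 4 rows match — the expression computes h exactly.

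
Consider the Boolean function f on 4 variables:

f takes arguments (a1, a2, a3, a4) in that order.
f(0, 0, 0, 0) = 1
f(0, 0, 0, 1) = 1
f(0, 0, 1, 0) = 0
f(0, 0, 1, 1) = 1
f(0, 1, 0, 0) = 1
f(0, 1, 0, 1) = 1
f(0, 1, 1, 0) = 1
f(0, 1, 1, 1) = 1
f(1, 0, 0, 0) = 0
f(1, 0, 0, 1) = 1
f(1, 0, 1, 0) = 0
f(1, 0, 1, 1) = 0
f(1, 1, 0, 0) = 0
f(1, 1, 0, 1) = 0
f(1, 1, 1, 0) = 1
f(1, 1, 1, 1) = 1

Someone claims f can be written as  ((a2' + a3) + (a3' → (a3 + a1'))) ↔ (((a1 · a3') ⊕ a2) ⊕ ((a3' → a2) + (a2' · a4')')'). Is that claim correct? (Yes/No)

Evaluate ((a2' + a3) + (a3' → (a3 + a1'))) ↔ (((a1 · a3') ⊕ a2) ⊕ ((a3' → a2) + (a2' · a4')')') on each row and compare to f:
  a1=0, a2=0, a3=0, a4=0: formula gives 1, f = 1 ✓
  a1=0, a2=0, a3=0, a4=1: formula gives 0, but f = 1 ✗
A single disagreement suffices: at (0,0,0,1) they differ, so the formula does not compute f.

No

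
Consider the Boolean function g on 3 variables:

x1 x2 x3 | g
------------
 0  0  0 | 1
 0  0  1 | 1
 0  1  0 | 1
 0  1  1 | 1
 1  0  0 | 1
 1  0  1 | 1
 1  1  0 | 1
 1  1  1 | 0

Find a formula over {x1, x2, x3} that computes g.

g(x1, x2, x3) = ~((x1 & x2) & x3)

The output is 0 only when every input is 1 — NAND of all inputs.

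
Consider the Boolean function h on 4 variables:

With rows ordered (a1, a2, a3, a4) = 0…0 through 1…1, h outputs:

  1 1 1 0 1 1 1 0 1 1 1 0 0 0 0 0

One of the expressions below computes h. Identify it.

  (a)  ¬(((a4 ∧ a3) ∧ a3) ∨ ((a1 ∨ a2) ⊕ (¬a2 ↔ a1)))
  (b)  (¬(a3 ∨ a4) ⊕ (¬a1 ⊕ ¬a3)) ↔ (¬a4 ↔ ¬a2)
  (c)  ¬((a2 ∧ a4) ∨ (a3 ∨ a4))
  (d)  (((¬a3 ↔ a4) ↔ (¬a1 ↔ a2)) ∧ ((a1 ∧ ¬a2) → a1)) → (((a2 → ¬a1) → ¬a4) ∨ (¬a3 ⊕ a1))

a

(b) fails at (0,1,0,0): the formula yields 0, h is 1.
(c) fails at (0,0,0,1): the formula yields 0, h is 1.
(d) fails at (0,1,1,1): the formula yields 1, h is 0.
Only (a) survives; checking it on all 16 rows confirms it matches h.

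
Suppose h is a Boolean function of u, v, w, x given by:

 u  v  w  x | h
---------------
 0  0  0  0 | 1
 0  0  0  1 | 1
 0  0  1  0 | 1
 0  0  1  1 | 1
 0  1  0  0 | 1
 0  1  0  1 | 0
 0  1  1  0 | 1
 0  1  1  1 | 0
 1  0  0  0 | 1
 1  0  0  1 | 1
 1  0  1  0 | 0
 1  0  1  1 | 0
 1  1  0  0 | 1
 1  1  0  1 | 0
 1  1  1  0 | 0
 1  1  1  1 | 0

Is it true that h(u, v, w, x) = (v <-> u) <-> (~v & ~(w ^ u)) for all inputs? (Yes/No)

Evaluate (v <-> u) <-> (~v & ~(w ^ u)) on each row and compare to h:
  u=0, v=0, w=0, x=0: formula gives 1, h = 1 ✓
  u=0, v=0, w=0, x=1: formula gives 1, h = 1 ✓
  u=0, v=0, w=1, x=0: formula gives 0, but h = 1 ✗
A single disagreement suffices: at (0,0,1,0) they differ, so the formula does not compute h.

No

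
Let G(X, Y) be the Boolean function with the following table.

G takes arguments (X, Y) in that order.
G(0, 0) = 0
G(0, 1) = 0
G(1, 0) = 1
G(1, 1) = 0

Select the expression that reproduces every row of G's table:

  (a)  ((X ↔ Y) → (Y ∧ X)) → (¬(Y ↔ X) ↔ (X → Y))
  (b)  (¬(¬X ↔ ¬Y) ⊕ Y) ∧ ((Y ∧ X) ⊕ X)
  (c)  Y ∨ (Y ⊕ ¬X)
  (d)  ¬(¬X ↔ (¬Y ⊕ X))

b

(a): at (0,0) it gives 1, but G = 0 — eliminated.
(c): at (0,0) it gives 1, but G = 0 — eliminated.
(d): at (0,1) it gives 1, but G = 0 — eliminated.
That leaves (b). Evaluating it on every row reproduces the table of G exactly.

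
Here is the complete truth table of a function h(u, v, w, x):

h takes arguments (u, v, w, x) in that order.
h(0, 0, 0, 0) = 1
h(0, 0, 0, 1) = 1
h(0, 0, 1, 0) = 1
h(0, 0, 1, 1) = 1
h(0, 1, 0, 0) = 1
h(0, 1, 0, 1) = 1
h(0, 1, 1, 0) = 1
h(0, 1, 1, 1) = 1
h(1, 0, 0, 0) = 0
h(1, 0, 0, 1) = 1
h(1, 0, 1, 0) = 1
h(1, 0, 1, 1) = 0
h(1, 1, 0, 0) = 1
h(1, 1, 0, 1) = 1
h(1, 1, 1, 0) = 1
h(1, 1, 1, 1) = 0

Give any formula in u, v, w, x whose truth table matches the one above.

h(u, v, w, x) = ~(((((u & ~v) & ~w) & ~x) | (((u & ~v) & w) & x)) | (((u & v) & w) & x))

The 0-rows are (1,0,0,0), (1,0,1,1), (1,1,1,1). Take each as a conjunction (u·¬v·¬w·¬x, u·¬v·w·x, u·v·w·x), form their disjunction, and complement — that gives a formula that is 1 everywhere h is.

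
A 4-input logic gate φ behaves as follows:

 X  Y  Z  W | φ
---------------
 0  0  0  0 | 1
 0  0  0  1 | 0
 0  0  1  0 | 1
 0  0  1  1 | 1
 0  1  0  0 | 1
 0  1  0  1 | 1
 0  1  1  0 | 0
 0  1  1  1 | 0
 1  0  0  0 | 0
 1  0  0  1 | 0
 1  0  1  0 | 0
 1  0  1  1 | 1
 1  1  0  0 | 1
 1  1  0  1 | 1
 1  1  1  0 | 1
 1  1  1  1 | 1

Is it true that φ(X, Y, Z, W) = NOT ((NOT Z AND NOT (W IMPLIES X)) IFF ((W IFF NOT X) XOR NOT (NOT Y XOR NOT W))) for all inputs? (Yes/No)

Test each input against both φ and the formula:
  X=0, Y=0, Z=0, W=0: formula gives 1, φ = 1 ✓
  X=0, Y=0, Z=0, W=1: formula gives 0, φ = 0 ✓
  X=0, Y=0, Z=1, W=0: formula gives 1, φ = 1 ✓
  X=0, Y=0, Z=1, W=1: formula gives 1, φ = 1 ✓
  X=0, Y=1, Z=0, W=0: formula gives 0, but φ = 1 ✗
Row (0,1,0,0) is a counterexample, so the formula is not equivalent to φ.

No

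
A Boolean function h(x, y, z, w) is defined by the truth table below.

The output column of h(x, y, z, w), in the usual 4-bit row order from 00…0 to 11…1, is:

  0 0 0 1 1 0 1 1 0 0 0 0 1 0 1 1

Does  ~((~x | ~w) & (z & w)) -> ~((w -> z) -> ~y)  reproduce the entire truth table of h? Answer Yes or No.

Evaluate ~((~x | ~w) & (z & w)) -> ~((w -> z) -> ~y) on each row and compare to h:
  x=0, y=0, z=0, w=0: formula gives 0, h = 0 ✓
  x=0, y=0, z=0, w=1: formula gives 0, h = 0 ✓
  x=0, y=0, z=1, w=0: formula gives 0, h = 0 ✓
  x=0, y=0, z=1, w=1: formula gives 1, h = 1 ✓
  …and likewise for the remaining 12 rows.
No disagreement on any input; they are logically equivalent.

Yes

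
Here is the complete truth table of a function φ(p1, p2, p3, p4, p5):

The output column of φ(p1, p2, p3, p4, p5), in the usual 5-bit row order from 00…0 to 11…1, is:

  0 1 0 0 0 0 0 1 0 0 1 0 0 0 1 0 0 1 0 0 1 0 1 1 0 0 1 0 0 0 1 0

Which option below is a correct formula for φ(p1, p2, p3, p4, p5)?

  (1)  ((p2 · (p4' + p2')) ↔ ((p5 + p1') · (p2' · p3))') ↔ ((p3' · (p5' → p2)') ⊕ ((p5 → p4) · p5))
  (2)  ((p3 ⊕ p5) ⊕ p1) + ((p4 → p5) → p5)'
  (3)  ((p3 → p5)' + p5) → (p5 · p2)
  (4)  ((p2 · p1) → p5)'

(2) disagrees with φ on (0,0,0,0,0) (formula → 1, table → 0); rule it out.
(3) disagrees with φ on (0,0,0,0,0) (formula → 1, table → 0); rule it out.
(4) disagrees with φ on (0,0,0,0,1) (formula → 0, table → 1); rule it out.
That leaves (1). Evaluating it on every row reproduces the table of φ exactly.

1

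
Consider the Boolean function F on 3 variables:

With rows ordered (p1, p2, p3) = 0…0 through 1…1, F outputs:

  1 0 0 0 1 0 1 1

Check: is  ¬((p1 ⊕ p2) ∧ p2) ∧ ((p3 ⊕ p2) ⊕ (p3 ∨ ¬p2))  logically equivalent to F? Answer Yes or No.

Yes

Evaluate ¬((p1 ⊕ p2) ∧ p2) ∧ ((p3 ⊕ p2) ⊕ (p3 ∨ ¬p2)) on each row and compare to F:
  p1=0, p2=0, p3=0: formula gives 1, F = 1 ✓
  p1=0, p2=0, p3=1: formula gives 0, F = 0 ✓
  p1=0, p2=1, p3=0: formula gives 0, F = 0 ✓
  p1=0, p2=1, p3=1: formula gives 0, F = 0 ✓
  p1=1, p2=0, p3=0: formula gives 1, F = 1 ✓
  … (the remaining 3 rows also agree.)
Every row agrees, so the formula is equivalent.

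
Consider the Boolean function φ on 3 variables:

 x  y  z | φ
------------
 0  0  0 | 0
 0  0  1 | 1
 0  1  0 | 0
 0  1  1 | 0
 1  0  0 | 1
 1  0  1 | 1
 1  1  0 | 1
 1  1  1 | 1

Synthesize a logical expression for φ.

The 0-rows are (0,0,0), (0,1,0), (0,1,1). Take each as a conjunction (¬x·¬y·¬z, ¬x·y·¬z, ¬x·y·z), form their disjunction, and complement — that gives a formula that is 1 everywhere φ is.

φ(x, y, z) = NOT ((((NOT x AND NOT y) AND NOT z) OR ((NOT x AND y) AND NOT z)) OR ((NOT x AND y) AND z))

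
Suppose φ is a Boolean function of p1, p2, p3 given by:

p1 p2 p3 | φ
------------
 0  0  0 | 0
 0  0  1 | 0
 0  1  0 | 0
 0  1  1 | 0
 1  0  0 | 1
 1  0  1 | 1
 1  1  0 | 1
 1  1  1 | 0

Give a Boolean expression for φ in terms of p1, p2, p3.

φ(p1, p2, p3) = (((p1 AND NOT p2) AND NOT p3) OR ((p1 AND NOT p2) AND p3)) OR ((p1 AND p2) AND NOT p3)

Collect the rows where φ=1 — (1,0,0), (1,0,1), (1,1,0) — and write one minterm per row: p1·¬p2·¬p3, p1·¬p2·p3, p1·p2·¬p3. Their union (logical OR) reproduces the table exactly.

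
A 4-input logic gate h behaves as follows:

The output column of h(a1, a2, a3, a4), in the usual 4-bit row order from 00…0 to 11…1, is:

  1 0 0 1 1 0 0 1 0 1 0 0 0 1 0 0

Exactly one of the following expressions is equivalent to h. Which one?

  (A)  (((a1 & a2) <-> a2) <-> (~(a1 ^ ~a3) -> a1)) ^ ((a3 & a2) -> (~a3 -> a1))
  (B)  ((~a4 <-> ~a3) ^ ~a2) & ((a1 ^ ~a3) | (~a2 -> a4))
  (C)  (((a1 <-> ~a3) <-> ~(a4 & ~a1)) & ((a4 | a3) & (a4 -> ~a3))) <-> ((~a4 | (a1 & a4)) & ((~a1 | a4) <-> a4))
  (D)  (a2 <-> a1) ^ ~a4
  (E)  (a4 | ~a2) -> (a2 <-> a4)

C

(A) disagrees with h on (0,0,0,0) (formula → 0, table → 1); rule it out.
(B) disagrees with h on (0,0,0,0) (formula → 0, table → 1); rule it out.
(D) disagrees with h on (0,0,0,0) (formula → 0, table → 1); rule it out.
(E) disagrees with h on (0,0,1,0) (formula → 1, table → 0); rule it out.
That leaves (C). Evaluating it on every row reproduces the table of h exactly.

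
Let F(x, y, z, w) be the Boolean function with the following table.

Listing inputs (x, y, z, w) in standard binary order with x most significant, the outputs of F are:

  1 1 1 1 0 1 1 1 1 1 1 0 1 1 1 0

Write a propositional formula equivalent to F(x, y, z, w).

F(x, y, z, w) = NOT (((((NOT x AND y) AND NOT z) AND NOT w) OR (((x AND NOT y) AND z) AND w)) OR (((x AND y) AND z) AND w))

There are just 3 zero rows: (0,1,0,0), (1,0,1,1), (1,1,1,1). Their minterms are ¬x·y·¬z·¬w, x·¬y·z·w, x·y·z·w; the OR of those covers precisely the 0-outputs, and negating it yields F.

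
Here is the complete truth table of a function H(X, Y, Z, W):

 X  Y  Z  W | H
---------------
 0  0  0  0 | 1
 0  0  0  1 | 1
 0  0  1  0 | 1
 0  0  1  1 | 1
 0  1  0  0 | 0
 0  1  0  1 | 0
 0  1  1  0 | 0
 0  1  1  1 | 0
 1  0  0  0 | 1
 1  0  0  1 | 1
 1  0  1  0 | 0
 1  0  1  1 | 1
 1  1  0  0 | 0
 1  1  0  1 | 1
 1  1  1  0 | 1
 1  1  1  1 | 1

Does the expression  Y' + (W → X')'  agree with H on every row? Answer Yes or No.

Check the formula against H row by row:
  X=0, Y=0, Z=0, W=0: formula gives 1, H = 1 ✓
  X=0, Y=0, Z=0, W=1: formula gives 1, H = 1 ✓
  X=0, Y=0, Z=1, W=0: formula gives 1, H = 1 ✓
  X=0, Y=0, Z=1, W=1: formula gives 1, H = 1 ✓
  …
  X=1, Y=0, Z=1, W=0: formula gives 1, but H = 0 ✗
Row (1,0,1,0) is a counterexample, so the formula is not equivalent to H.

No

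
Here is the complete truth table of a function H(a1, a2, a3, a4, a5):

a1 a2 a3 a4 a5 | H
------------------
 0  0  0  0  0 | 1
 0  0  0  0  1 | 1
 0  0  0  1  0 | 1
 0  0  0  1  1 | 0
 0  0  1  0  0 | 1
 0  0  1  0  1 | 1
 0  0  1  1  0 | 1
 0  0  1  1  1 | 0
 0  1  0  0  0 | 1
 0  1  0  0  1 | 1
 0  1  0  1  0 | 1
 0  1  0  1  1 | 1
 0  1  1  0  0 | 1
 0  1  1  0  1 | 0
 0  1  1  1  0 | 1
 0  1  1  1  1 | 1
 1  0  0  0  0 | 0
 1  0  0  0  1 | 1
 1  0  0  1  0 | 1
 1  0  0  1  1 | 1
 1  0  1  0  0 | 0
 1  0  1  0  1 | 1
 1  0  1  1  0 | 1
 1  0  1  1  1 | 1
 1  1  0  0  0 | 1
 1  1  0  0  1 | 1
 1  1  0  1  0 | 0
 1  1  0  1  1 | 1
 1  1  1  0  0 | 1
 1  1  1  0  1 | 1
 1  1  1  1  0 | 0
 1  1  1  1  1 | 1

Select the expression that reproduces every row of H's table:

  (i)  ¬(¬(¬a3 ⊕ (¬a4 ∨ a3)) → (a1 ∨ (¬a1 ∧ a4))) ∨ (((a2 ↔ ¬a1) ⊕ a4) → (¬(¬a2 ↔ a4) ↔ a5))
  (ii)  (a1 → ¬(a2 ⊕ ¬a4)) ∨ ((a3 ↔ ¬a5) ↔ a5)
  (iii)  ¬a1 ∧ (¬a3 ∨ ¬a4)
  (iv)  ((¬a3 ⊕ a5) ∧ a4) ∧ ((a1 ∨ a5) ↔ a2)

(ii): at (0,0,0,1,1) it gives 1, but H = 0 — eliminated.
(iii): at (0,0,0,1,1) it gives 1, but H = 0 — eliminated.
(iv): at (0,0,0,0,0) it gives 0, but H = 1 — eliminated.
That leaves (i). Evaluating it on every row reproduces the table of H exactly.

i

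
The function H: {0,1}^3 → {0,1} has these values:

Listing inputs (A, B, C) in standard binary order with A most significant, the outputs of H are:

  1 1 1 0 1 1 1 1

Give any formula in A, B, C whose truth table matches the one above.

Only row (0,1,1) gives 0. So H is 1 everywhere except there — the complement of the minterm ¬A·B·C.

H(A, B, C) = ((A' · B) · C)'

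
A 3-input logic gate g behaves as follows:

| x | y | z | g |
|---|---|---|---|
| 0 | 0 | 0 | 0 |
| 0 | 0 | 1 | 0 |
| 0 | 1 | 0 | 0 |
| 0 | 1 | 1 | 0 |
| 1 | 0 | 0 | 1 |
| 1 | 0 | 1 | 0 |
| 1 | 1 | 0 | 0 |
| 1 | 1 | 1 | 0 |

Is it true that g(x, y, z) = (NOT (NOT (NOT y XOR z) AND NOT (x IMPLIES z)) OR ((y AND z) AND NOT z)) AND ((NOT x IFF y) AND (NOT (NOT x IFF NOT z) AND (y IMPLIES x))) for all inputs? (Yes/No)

Yes

Check the formula against g row by row:
  x=0, y=0, z=0: formula gives 0, g = 0 ✓
  x=0, y=0, z=1: formula gives 0, g = 0 ✓
  x=0, y=1, z=0: formula gives 0, g = 0 ✓
  x=0, y=1, z=1: formula gives 0, g = 0 ✓
  x=1, y=0, z=0: formula gives 1, g = 1 ✓
  …and likewise for the remaining 3 rows.
All 8 rows match — the expression computes g exactly.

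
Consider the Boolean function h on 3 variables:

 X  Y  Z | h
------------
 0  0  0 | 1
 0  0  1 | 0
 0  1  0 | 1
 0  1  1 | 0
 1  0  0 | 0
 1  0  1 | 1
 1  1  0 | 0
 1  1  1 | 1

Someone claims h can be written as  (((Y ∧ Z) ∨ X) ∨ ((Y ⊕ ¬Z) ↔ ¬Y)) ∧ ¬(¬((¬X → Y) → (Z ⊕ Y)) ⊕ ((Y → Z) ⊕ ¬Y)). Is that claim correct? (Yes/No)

Evaluate (((Y ∧ Z) ∨ X) ∨ ((Y ⊕ ¬Z) ↔ ¬Y)) ∧ ¬(¬((¬X → Y) → (Z ⊕ Y)) ⊕ ((Y → Z) ⊕ ¬Y)) on each row and compare to h:
  X=0, Y=0, Z=0: formula gives 1, h = 1 ✓
  X=0, Y=0, Z=1: formula gives 0, h = 0 ✓
  X=0, Y=1, Z=0: formula gives 1, h = 1 ✓
  X=0, Y=1, Z=1: formula gives 1, but h = 0 ✗
A single disagreement suffices: at (0,1,1) they differ, so the formula does not compute h.

No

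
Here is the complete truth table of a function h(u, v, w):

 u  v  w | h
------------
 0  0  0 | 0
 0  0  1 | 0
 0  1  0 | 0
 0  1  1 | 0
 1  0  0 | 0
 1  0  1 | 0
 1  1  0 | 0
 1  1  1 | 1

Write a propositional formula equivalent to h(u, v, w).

Only row (1,1,1) gives 1. That row's minterm u·v·w is h directly.

h(u, v, w) = (u and v) and w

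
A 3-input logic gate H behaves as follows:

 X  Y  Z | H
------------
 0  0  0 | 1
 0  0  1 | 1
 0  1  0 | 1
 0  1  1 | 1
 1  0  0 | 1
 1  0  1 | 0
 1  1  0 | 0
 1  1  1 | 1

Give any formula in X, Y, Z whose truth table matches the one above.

H is 0 on only 2 rows — (1,0,1), (1,1,0). Writing each as a minterm (X·¬Y·Z, X·Y·¬Z) and OR-ing them characterizes exactly where H=0, so H is the negation of that disjunction.

H(X, Y, Z) = not (((X and not Y) and Z) or ((X and Y) and not Z))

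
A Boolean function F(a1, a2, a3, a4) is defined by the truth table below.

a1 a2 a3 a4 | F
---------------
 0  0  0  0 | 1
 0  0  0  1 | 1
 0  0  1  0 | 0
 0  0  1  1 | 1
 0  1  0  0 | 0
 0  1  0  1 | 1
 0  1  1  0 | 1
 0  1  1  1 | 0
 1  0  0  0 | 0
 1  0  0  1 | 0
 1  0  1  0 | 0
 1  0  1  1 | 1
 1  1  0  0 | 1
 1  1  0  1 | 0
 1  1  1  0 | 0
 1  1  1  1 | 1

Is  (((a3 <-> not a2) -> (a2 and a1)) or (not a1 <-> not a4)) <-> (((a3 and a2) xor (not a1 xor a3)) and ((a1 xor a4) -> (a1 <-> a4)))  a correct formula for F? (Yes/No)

No

Check the formula against F row by row:
  a1=0, a2=0, a3=0, a4=0: formula gives 1, F = 1 ✓
  a1=0, a2=0, a3=0, a4=1: formula gives 0, but F = 1 ✗
Row (0,0,0,1) is a counterexample, so the formula is not equivalent to F.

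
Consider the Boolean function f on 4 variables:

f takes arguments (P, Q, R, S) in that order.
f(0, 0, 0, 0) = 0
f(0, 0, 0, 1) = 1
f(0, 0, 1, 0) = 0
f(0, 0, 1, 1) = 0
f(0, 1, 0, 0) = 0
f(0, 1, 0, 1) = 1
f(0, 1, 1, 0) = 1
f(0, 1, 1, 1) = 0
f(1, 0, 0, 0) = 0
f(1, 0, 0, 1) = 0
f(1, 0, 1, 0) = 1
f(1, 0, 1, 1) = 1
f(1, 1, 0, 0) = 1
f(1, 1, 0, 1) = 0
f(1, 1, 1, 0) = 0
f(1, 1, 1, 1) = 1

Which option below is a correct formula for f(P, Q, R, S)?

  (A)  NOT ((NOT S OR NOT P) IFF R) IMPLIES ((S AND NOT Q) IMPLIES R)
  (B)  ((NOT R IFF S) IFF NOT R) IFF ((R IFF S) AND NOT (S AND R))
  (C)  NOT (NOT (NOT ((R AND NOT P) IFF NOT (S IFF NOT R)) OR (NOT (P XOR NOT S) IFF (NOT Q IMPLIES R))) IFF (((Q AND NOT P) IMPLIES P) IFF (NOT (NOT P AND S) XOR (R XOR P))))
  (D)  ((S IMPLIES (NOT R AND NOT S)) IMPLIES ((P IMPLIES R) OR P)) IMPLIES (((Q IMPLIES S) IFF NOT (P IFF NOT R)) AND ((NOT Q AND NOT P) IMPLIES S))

D

(A) disagrees with f on (0,0,0,0) (formula → 1, table → 0); rule it out.
(B) disagrees with f on (0,0,0,1) (formula → 0, table → 1); rule it out.
(C) disagrees with f on (0,0,0,0) (formula → 1, table → 0); rule it out.
(D) is the remaining candidate, and it agrees with f on all 16 inputs.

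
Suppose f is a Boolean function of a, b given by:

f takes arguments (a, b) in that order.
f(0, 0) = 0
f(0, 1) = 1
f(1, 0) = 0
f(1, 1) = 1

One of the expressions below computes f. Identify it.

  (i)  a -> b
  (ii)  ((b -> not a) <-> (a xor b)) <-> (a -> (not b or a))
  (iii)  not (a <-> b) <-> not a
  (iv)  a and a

(i) disagrees with f on (0,0) (formula → 1, table → 0); rule it out.
(ii) disagrees with f on (1,0) (formula → 1, table → 0); rule it out.
(iv) disagrees with f on (0,1) (formula → 0, table → 1); rule it out.
That leaves (iii). Evaluating it on every row reproduces the table of f exactly.

iii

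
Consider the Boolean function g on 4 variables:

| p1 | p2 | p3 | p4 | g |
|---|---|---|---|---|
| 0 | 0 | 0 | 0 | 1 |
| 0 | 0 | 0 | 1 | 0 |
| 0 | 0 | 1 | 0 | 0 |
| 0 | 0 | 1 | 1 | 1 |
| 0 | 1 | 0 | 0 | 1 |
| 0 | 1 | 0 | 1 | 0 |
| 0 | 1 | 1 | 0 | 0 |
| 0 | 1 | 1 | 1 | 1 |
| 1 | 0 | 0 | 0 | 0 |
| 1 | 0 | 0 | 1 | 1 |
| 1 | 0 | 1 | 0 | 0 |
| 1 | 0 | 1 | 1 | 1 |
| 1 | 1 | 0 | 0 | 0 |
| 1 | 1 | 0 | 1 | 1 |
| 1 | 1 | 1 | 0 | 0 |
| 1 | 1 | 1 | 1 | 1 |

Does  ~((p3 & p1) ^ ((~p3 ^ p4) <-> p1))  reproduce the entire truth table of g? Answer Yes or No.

Check the formula against g row by row:
  p1=0, p2=0, p3=0, p4=0: formula gives 1, g = 1 ✓
  p1=0, p2=0, p3=0, p4=1: formula gives 0, g = 0 ✓
  p1=0, p2=0, p3=1, p4=0: formula gives 0, g = 0 ✓
  p1=0, p2=0, p3=1, p4=1: formula gives 1, g = 1 ✓
  …and likewise for the remaining 12 rows.
Every row agrees, so the formula is equivalent.

Yes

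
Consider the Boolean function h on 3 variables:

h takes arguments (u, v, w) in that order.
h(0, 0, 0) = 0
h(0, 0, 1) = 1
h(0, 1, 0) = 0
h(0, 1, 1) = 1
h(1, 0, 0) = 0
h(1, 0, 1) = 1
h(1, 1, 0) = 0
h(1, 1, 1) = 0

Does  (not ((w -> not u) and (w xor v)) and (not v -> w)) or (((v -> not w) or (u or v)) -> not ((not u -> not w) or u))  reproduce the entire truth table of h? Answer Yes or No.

Check the formula against h row by row:
  u=0, v=0, w=0: formula gives 0, h = 0 ✓
  u=0, v=0, w=1: formula gives 1, h = 1 ✓
  u=0, v=1, w=0: formula gives 0, h = 0 ✓
  u=0, v=1, w=1: formula gives 1, h = 1 ✓
  u=1, v=0, w=0: formula gives 0, h = 0 ✓
  …
  u=1, v=1, w=1: formula gives 1, but h = 0 ✗
Since they disagree at (1,1,1), the expression is not a correct formula for h.

No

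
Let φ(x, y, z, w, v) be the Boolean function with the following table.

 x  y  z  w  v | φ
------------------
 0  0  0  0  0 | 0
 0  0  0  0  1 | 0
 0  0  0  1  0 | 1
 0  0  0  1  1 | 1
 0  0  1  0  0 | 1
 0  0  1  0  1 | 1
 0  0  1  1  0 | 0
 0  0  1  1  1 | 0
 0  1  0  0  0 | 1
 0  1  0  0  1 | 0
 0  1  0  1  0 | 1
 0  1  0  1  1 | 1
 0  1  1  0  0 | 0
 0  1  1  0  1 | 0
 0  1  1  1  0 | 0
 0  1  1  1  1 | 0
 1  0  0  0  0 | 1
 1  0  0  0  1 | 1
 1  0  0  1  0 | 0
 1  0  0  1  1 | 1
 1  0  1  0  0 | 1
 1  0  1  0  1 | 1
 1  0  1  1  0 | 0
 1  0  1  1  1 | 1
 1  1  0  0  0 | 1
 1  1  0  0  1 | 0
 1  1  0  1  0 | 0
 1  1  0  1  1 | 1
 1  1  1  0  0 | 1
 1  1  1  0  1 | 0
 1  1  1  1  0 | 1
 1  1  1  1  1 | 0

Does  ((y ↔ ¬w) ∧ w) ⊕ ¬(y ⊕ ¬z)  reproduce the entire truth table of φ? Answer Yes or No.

No

Check the formula against φ row by row:
  x=0, y=0, z=0, w=0, v=0: formula gives 0, φ = 0 ✓
  x=0, y=0, z=0, w=0, v=1: formula gives 0, φ = 0 ✓
  x=0, y=0, z=0, w=1, v=0: formula gives 1, φ = 1 ✓
  x=0, y=0, z=0, w=1, v=1: formula gives 1, φ = 1 ✓
  …
  x=0, y=1, z=0, w=0, v=1: formula gives 1, but φ = 0 ✗
Row (0,1,0,0,1) is a counterexample, so the formula is not equivalent to φ.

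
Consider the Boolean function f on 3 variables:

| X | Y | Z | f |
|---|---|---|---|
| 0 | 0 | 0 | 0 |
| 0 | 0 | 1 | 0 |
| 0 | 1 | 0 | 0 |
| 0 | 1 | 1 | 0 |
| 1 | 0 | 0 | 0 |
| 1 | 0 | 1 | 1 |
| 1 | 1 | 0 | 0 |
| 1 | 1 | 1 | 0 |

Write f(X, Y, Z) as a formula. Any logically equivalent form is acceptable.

f(X, Y, Z) = (X AND NOT Y) AND Z

f is 1 on exactly one input, (1,0,1), whose minterm is X·¬Y·Z. So f is just that conjunction.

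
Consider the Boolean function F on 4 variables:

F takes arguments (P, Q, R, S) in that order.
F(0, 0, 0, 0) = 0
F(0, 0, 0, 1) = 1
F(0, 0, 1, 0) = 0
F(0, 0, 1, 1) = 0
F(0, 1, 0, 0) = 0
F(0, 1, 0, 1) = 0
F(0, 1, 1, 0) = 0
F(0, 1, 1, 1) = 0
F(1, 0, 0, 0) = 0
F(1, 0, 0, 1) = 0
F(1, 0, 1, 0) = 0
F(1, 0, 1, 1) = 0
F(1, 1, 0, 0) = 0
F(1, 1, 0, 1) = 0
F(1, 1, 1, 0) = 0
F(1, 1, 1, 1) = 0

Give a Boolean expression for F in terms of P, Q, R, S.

Only row (0,0,0,1) gives 1. That row's minterm ¬P·¬Q·¬R·S is F directly.

F(P, Q, R, S) = ((not P and not Q) and not R) and S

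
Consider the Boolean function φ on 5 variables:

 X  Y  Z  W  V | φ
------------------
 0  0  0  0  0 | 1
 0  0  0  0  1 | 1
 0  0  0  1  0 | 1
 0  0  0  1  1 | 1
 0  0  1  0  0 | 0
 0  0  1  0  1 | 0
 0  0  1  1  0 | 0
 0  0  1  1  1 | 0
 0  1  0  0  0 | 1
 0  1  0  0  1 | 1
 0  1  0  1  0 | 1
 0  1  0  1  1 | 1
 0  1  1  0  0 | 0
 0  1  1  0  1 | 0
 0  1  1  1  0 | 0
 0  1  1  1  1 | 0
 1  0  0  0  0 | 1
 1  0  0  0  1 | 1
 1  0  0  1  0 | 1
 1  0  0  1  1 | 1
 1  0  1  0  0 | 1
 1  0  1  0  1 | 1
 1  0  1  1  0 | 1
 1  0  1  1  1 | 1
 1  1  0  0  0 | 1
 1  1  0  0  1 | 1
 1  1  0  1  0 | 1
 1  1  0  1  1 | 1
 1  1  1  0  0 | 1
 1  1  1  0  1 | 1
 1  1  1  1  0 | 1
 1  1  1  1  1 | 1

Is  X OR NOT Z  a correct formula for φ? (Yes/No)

Yes

Test each input against both φ and the formula:
  X=0, Y=0, Z=0, W=0, V=0: formula gives 1, φ = 1 ✓
  X=0, Y=0, Z=0, W=0, V=1: formula gives 1, φ = 1 ✓
  X=0, Y=0, Z=0, W=1, V=0: formula gives 1, φ = 1 ✓
  X=0, Y=0, Z=0, W=1, V=1: formula gives 1, φ = 1 ✓
  …and likewise for the remaining 28 rows.
All 32 rows match — the expression computes φ exactly.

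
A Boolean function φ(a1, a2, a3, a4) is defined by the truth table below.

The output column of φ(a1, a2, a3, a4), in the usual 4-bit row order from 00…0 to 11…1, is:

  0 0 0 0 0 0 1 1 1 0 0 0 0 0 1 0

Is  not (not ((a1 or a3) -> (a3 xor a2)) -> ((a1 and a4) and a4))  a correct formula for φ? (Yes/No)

Yes

Test each input against both φ and the formula:
  a1=0, a2=0, a3=0, a4=0: formula gives 0, φ = 0 ✓
  a1=0, a2=0, a3=0, a4=1: formula gives 0, φ = 0 ✓
  a1=0, a2=0, a3=1, a4=0: formula gives 0, φ = 0 ✓
  a1=0, a2=0, a3=1, a4=1: formula gives 0, φ = 0 ✓
  …and likewise for the remaining 12 rows.
Every row agrees, so the formula is equivalent.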